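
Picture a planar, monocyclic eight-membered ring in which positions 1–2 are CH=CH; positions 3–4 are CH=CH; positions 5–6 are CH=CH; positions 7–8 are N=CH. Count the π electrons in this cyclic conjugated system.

8

Check conjugation: the double-bond atoms are sp², each contributing one p electron; each sp² =N– keeps its lone pair in-plane and puts one electron into the π system — every position has a p orbital, so the cyclic π system is continuous.
Counting π electrons: 4 × 2 = 8 from the 4 double-bond units.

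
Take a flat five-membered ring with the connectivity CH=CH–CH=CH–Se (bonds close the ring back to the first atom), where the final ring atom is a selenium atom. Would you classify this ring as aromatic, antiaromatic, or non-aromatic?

Aromatic

The p orbitals form a continuous loop: the double-bond atoms are sp², each contributing one p electron; the selenium donates one lone pair from its p orbital. The ring is fully conjugated.
Counting π electrons: 2 × 2 = 4 from the double-bond units + 2 from the Se atom = 6.
With 6 π electrons (n = 1), the Hückel 4n+2 condition holds.
(The species described is selenophene.)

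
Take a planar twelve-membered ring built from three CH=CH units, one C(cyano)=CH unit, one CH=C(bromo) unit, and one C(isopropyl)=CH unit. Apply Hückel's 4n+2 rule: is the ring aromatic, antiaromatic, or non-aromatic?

Antiaromatic

The p orbitals form a continuous loop: the double-bond atoms are sp², each contributing one p electron. The ring is fully conjugated.
Adding the contributions, 6 × 2 = 12 from the 6 double-bond units.
With 12 = 4·3 π electrons, Hückel's rule classifies the planar ring as antiaromatic.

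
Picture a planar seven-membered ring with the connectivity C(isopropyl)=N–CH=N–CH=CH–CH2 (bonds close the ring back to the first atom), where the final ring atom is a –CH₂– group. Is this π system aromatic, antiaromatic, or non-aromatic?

Non-aromatic

The CH2 position has four σ bonds — the tetrahedral CH₂ carbon is sp³ and has no p orbital in the ring π system — so the cyclic conjugation is interrupted.
Hückel's rule only applies to fully conjugated rings, so this one is simply non-aromatic.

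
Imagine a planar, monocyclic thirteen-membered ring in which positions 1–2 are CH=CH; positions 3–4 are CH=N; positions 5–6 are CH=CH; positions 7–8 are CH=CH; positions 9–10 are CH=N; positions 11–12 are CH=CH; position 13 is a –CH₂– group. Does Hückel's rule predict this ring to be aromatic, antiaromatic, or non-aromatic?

The CH2 carbon is saturated: the tetrahedral CH₂ carbon is sp³ and has no p orbital in the ring π system. Conjugation is not continuous around the ring.
A ring that is not fully conjugated cannot be aromatic or antiaromatic regardless of its π-electron count.

Non-aromatic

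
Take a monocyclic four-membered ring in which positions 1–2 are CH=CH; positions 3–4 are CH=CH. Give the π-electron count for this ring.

4

The p orbitals form a continuous loop: the double-bond atoms are sp², each contributing one p electron. The ring is fully conjugated.
π-electron count: 2 × 2 = 4 from the 2 double-bond units.
This is cyclobutadiene.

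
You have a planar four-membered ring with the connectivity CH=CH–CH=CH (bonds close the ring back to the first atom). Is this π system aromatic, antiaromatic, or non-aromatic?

Antiaromatic

Check conjugation: the double-bond atoms are sp², each contributing one p electron — every position has a p orbital, so the cyclic π system is continuous.
Counting π electrons: 2 × 2 = 4 from the 2 double-bond units.
4 is a 4n count (n = 1), so the planar conjugated ring is antiaromatic.
This is cyclobutadiene.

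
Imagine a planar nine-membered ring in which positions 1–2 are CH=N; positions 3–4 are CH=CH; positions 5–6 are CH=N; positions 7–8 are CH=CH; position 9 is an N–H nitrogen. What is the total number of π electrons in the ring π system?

Every ring atom contributes a p orbital perpendicular to the ring (the double-bond atoms are sp², each contributing one p electron; each sp² =N– keeps its lone pair in-plane and puts one electron into the π system; the pyrrole-type nitrogen donates its lone pair from the p orbital), so the π system is cyclic and fully conjugated.
Counting π electrons: 4 × 2 = 8 from the double-bond units + 2 from the NH atom = 10.

10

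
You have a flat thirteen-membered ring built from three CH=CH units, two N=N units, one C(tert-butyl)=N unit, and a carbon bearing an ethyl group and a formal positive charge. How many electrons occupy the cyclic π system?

12

The p orbitals form a continuous loop: each doubly-bonded ring atom is sp² with one p-orbital electron; each sp² =N– keeps its lone pair in-plane and puts one electron into the π system; the carbocation has an empty p orbital. The ring is fully conjugated.
Tallying contributions gives 6 × 2 = 12 from the double-bond units + 0 from the C(ethyl)(+) atom = 12.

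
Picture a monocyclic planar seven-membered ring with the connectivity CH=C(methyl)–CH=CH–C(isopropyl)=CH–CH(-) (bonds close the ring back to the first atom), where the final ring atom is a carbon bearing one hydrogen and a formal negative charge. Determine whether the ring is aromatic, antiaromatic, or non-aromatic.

Antiaromatic

The p orbitals form a continuous loop: each doubly-bonded ring atom is sp² with one p-orbital electron; the carbanion's lone pair occupies the p orbital. The ring is fully conjugated.
Counting π electrons: 3 × 2 = 6 from the double-bond units + 2 from the CH(-) atom = 8.
A 4n π count (8, n = 2) in a planar conjugated ring means antiaromatic.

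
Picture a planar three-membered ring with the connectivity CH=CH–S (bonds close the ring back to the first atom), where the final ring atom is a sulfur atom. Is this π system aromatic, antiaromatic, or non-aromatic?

Every ring atom contributes a p orbital perpendicular to the ring (the double-bond atoms are sp², each contributing one p electron; the sulfur donates one lone pair from its p orbital), so the π system is cyclic and fully conjugated.
Counting π electrons: 1 × 2 = 2 from the double-bond unit + 2 from the S atom = 4.
With 4 = 4·1 π electrons, Hückel's rule classifies the planar ring as antiaromatic.

Antiaromatic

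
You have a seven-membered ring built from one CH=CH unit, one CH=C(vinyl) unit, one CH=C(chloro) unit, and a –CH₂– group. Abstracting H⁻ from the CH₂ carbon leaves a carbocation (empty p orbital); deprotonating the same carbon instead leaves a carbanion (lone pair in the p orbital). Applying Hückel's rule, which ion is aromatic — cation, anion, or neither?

Both ions have a continuous loop of p orbitals — each ring atom is sp².
Cation: 3 × 2 + 0 = 6 π electrons → 4(1)+2, aromatic.
Anion: 3 × 2 + 2 = 8 π electrons → 4(2), antiaromatic.

The cation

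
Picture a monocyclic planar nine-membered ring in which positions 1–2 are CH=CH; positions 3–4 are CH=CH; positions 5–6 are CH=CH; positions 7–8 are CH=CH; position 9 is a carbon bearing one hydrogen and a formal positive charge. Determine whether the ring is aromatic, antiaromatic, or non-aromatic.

All ring atoms are sp² and supply a p orbital to the ring (the double-bond atoms are sp², each contributing one p electron; the carbocation has an empty p orbital); the conjugation is uninterrupted.
Counting π electrons: 4 × 2 = 8 from the double-bond units + 0 from the CH(+) atom = 8.
8 = 4(2); a planar, fully conjugated 4n system is antiaromatic.

Antiaromatic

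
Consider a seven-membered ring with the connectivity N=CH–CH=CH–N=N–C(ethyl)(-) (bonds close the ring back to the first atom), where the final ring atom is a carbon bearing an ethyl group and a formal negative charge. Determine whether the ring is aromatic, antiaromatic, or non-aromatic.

All ring atoms are sp² and supply a p orbital to the ring (every atom in a ring double bond is sp² and brings one electron to the p orbital; the doubly-bonded nitrogens are pyridine-type — their lone pairs lie in the ring plane, leaving one electron in the p orbital; the carbanion's lone pair occupies the p orbital); the conjugation is uninterrupted.
Counting π electrons: 3 × 2 = 6 from the double-bond units + 2 from the C(ethyl)(-) atom = 8.
8 = 4(2); a planar, fully conjugated 4n system is antiaromatic.

Antiaromatic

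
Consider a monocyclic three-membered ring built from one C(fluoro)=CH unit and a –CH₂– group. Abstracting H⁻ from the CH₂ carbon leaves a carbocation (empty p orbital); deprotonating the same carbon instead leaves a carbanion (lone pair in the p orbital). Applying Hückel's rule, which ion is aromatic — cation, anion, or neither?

The cation

Both ions have a continuous loop of p orbitals — each ring atom is sp².
Cation: 1 × 2 + 0 = 2 π electrons → 4(0)+2, aromatic.
Anion: 1 × 2 + 2 = 4 π electrons → 4(1), antiaromatic.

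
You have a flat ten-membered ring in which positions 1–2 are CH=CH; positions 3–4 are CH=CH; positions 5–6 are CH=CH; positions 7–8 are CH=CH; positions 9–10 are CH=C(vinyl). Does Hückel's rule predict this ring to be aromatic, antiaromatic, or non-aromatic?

All ring atoms are sp² and supply a p orbital to the ring (each doubly-bonded ring atom is sp² with one p-orbital electron); the conjugation is uninterrupted.
Counting π electrons: 5 × 2 = 10 from the 5 double-bond units.
10 = 4(2) + 2, which satisfies Hückel's 4n+2 rule.

Aromatic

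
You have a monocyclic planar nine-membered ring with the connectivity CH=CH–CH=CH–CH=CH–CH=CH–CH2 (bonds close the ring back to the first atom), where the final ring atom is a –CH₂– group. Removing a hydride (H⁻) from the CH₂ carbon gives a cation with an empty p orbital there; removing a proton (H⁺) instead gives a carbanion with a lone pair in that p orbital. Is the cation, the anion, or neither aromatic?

Both ions have a continuous loop of p orbitals — each ring atom is sp².
Cation: 4 × 2 + 0 = 8 π electrons → 4(2), antiaromatic.
Anion: 4 × 2 + 2 = 10 π electrons → 4(2)+2, aromatic.

The anion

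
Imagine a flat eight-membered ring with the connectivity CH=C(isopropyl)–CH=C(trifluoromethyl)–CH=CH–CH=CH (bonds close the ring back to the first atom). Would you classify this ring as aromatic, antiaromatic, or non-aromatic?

All ring atoms are sp² and supply a p orbital to the ring (every atom in a ring double bond is sp² and brings one electron to the p orbital); the conjugation is uninterrupted.
π-electron count: 4 × 2 = 8 from the 4 double-bond units.
With 8 = 4·2 π electrons, Hückel's rule classifies the planar ring as antiaromatic.

Antiaromatic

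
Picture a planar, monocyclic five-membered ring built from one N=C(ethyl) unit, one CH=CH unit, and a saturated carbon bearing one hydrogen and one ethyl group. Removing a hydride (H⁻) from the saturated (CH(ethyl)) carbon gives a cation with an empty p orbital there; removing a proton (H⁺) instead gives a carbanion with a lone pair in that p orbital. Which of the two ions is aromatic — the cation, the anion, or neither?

The anion

Both ions have a continuous loop of p orbitals — each ring atom is sp².
Cation: 2 × 2 + 0 = 4 π electrons → 4(1), antiaromatic.
Anion: 2 × 2 + 2 = 6 π electrons → 4(1)+2, aromatic.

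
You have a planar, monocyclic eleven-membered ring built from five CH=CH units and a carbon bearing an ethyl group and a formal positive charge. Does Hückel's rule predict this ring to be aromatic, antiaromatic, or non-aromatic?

Check conjugation: each doubly-bonded ring atom is sp² with one p-orbital electron; the carbocation has an empty p orbital — every position has a p orbital, so the cyclic π system is continuous.
Counting π electrons: 5 × 2 = 10 from the double-bond units + 0 from the C(ethyl)(+) atom = 10.
Since 10 = 4·2 + 2, the ring meets the 4n+2 criterion.

Aromatic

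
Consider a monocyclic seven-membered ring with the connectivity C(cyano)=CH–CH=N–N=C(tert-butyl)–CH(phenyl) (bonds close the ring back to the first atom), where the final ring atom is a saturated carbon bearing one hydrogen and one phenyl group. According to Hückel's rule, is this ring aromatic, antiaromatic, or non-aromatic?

Non-aromatic

The CH(phenyl) carbon is saturated: that saturated carbon is sp³ and has no p orbital in the ring π system. Conjugation is not continuous around the ring.
Hückel's rule only applies to fully conjugated rings, so this one is simply non-aromatic.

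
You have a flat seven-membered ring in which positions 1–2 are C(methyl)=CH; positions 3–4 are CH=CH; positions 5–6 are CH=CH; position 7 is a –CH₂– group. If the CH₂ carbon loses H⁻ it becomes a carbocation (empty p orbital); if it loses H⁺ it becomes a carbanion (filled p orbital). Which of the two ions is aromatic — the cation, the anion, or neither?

The cation

In either ion the ring is fully conjugated: every atom, including the new sp² carbon, supplies a p orbital.
Cation: 3 × 2 + 0 = 6 π electrons → 4(1)+2, aromatic.
Anion: 3 × 2 + 2 = 8 π electrons → 4(2), antiaromatic.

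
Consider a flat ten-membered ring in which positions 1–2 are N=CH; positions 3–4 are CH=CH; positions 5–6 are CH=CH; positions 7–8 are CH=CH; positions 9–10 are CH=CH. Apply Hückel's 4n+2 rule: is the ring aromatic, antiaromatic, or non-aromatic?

Aromatic

Every ring atom contributes a p orbital perpendicular to the ring (each doubly-bonded ring atom is sp² with one p-orbital electron; the doubly-bonded nitrogens are pyridine-type — their lone pairs lie in the ring plane, leaving one electron in the p orbital), so the π system is cyclic and fully conjugated.
Counting π electrons: 5 × 2 = 10 from the 5 double-bond units.
Since 10 = 4·2 + 2, the ring meets the 4n+2 criterion.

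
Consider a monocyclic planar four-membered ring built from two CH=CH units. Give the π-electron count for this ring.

Check conjugation: each doubly-bonded ring atom is sp² with one p-orbital electron — every position has a p orbital, so the cyclic π system is continuous.
Adding the contributions, 2 × 2 = 4 from the 2 double-bond units.
This is cyclobutadiene.

4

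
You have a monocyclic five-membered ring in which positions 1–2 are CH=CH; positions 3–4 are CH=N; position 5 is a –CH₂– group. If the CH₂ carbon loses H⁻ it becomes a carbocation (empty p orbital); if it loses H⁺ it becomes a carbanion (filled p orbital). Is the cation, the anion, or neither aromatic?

In either ion the ring is fully conjugated: every atom, including the new sp² carbon, supplies a p orbital.
Cation: 2 × 2 + 0 = 4 π electrons → 4(1), antiaromatic.
Anion: 2 × 2 + 2 = 6 π electrons → 4(1)+2, aromatic.

The anion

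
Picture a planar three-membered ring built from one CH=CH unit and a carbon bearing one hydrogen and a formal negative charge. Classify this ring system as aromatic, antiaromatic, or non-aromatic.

Antiaromatic

Every ring atom contributes a p orbital perpendicular to the ring (the double-bond atoms are sp², each contributing one p electron; the carbanion's lone pair occupies the p orbital), so the π system is cyclic and fully conjugated.
π-electron count: 1 × 2 = 2 from the double-bond unit + 2 from the CH(-) atom = 4.
4 is a 4n count (n = 1), so the planar conjugated ring is antiaromatic.
This is the cyclopropenyl anion.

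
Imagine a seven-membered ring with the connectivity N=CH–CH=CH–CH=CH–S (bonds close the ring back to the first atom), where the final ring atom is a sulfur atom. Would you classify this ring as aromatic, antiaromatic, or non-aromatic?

Antiaromatic

Every ring atom contributes a p orbital perpendicular to the ring (every atom in a ring double bond is sp² and brings one electron to the p orbital; the doubly-bonded nitrogens are pyridine-type — their lone pairs lie in the ring plane, leaving one electron in the p orbital; the sulfur donates one lone pair from its p orbital), so the π system is cyclic and fully conjugated.
Tallying contributions gives 3 × 2 = 6 from the double-bond units + 2 from the S atom = 8.
8 is a 4n count (n = 2), so the planar conjugated ring is antiaromatic.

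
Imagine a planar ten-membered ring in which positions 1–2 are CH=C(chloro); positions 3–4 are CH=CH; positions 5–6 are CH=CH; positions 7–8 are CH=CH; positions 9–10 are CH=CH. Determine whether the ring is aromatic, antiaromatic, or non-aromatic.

The p orbitals form a continuous loop: the double-bond atoms are sp², each contributing one p electron. The ring is fully conjugated.
π-electron count: 5 × 2 = 10 from the 5 double-bond units.
Since 10 = 4·2 + 2, the ring meets the 4n+2 criterion.

Aromatic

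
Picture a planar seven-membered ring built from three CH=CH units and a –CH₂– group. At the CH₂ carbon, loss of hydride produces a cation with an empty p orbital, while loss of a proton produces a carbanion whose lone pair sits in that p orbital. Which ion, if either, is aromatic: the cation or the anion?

The cation

In either ion the ring is fully conjugated: every atom, including the new sp² carbon, supplies a p orbital.
Cation: 3 × 2 + 0 = 6 π electrons → 4(1)+2, aromatic.
Anion: 3 × 2 + 2 = 8 π electrons → 4(2), antiaromatic.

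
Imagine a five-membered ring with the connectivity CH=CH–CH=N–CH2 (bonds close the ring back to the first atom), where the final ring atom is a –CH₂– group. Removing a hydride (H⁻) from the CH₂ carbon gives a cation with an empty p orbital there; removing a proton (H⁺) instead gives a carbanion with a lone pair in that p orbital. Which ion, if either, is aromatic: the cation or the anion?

In either ion the ring is fully conjugated: every atom, including the new sp² carbon, supplies a p orbital.
Cation: 2 × 2 + 0 = 4 π electrons → 4(1), antiaromatic.
Anion: 2 × 2 + 2 = 6 π electrons → 4(1)+2, aromatic.

The anion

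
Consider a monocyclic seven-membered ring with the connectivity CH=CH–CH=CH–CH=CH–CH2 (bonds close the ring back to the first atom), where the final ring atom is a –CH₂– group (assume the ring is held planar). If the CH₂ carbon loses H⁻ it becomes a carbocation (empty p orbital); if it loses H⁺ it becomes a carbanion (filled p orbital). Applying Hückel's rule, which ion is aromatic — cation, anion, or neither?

The cation

In either ion the ring is fully conjugated: every atom, including the new sp² carbon, supplies a p orbital.
Cation: 3 × 2 + 0 = 6 π electrons → 4(1)+2, aromatic.
Anion: 3 × 2 + 2 = 8 π electrons → 4(2), antiaromatic.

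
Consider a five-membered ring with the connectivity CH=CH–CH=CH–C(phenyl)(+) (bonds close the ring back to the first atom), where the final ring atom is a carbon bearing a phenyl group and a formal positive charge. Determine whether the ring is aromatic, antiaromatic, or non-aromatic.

Antiaromatic

The p orbitals form a continuous loop: the double-bond atoms are sp², each contributing one p electron; the carbocation has an empty p orbital. The ring is fully conjugated.
Adding the contributions, 2 × 2 = 4 from the double-bond units + 0 from the C(phenyl)(+) atom = 4.
A 4n π count (4, n = 1) in a planar conjugated ring means antiaromatic.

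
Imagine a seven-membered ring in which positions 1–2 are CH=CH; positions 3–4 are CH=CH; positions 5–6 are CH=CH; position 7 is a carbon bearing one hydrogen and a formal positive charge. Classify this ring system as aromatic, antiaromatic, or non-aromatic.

Aromatic

The p orbitals form a continuous loop: the double-bond atoms are sp², each contributing one p electron; the carbocation has an empty p orbital. The ring is fully conjugated.
Tallying contributions gives 3 × 2 = 6 from the double-bond units + 0 from the CH(+) atom = 6.
With 6 π electrons (n = 1), the Hückel 4n+2 condition holds.
(This ring is the tropylium cation.)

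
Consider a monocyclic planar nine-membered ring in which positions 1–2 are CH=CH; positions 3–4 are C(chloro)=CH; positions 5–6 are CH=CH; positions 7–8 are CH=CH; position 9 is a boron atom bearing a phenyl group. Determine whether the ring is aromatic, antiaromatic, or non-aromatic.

Every ring atom contributes a p orbital perpendicular to the ring (each doubly-bonded ring atom is sp² with one p-orbital electron; the boron has an empty p orbital), so the π system is cyclic and fully conjugated.
Tallying contributions gives 4 × 2 = 8 from the double-bond units + 0 from the B(phenyl) atom = 8.
A 4n π count (8, n = 2) in a planar conjugated ring means antiaromatic.

Antiaromatic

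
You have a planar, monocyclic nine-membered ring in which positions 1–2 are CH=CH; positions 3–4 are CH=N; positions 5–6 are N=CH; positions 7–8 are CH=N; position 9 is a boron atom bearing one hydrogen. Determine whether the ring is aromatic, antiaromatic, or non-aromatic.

Every ring atom contributes a p orbital perpendicular to the ring (each doubly-bonded ring atom is sp² with one p-orbital electron; the doubly-bonded nitrogens are pyridine-type — their lone pairs lie in the ring plane, leaving one electron in the p orbital; the boron has an empty p orbital), so the π system is cyclic and fully conjugated.
Tallying contributions gives 4 × 2 = 8 from the double-bond units + 0 from the BH atom = 8.
8 = 4(2); a planar, fully conjugated 4n system is antiaromatic.

Antiaromatic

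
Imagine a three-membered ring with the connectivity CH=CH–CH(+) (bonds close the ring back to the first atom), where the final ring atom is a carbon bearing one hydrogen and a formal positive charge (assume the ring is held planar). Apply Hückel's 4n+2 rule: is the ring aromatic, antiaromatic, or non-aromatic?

Aromatic

The p orbitals form a continuous loop: each doubly-bonded ring atom is sp² with one p-orbital electron; the carbocation has an empty p orbital. The ring is fully conjugated.
π-electron count: 1 × 2 = 2 from the double-bond unit + 0 from the CH(+) atom = 2.
Since 2 = 4·0 + 2, the ring meets the 4n+2 criterion.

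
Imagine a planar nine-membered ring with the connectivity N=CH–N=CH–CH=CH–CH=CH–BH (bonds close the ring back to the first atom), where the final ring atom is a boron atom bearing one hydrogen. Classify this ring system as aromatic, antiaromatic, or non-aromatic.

All ring atoms are sp² and supply a p orbital to the ring (every atom in a ring double bond is sp² and brings one electron to the p orbital; each sp² =N– keeps its lone pair in-plane and puts one electron into the π system; the boron has an empty p orbital); the conjugation is uninterrupted.
Counting π electrons: 4 × 2 = 8 from the double-bond units + 0 from the BH atom = 8.
8 is a 4n count (n = 2), so the planar conjugated ring is antiaromatic.

Antiaromatic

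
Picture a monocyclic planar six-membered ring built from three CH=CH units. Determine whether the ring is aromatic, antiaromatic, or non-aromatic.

The p orbitals form a continuous loop: every atom in a ring double bond is sp² and brings one electron to the p orbital. The ring is fully conjugated.
Adding the contributions, 3 × 2 = 6 from the 3 double-bond units.
Since 6 = 4·1 + 2, the ring meets the 4n+2 criterion.
This is benzene.

Aromatic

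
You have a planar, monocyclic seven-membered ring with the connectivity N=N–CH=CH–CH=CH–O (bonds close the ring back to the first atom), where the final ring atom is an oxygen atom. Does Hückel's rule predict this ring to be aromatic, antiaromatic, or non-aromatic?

Check conjugation: each doubly-bonded ring atom is sp² with one p-orbital electron; each =N– nitrogen is pyridine-type (lone pair in the sp² plane, one electron in the p orbital); the oxygen donates one lone pair from its p orbital — every position has a p orbital, so the cyclic π system is continuous.
Counting π electrons: 3 × 2 = 6 from the double-bond units + 2 from the O atom = 8.
8 = 4(2); a planar, fully conjugated 4n system is antiaromatic.

Antiaromatic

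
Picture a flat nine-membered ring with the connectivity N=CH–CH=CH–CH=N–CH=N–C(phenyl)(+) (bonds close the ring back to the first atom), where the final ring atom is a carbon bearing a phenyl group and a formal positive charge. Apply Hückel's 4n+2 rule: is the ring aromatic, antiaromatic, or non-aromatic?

Antiaromatic

The p orbitals form a continuous loop: each doubly-bonded ring atom is sp² with one p-orbital electron; the doubly-bonded nitrogens are pyridine-type — their lone pairs lie in the ring plane, leaving one electron in the p orbital; the carbocation has an empty p orbital. The ring is fully conjugated.
Counting π electrons: 4 × 2 = 8 from the double-bond units + 0 from the C(phenyl)(+) atom = 8.
A 4n π count (8, n = 2) in a planar conjugated ring means antiaromatic.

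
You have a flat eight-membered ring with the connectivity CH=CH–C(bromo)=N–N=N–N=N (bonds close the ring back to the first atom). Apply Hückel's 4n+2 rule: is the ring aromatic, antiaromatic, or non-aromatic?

Antiaromatic

Every ring atom contributes a p orbital perpendicular to the ring (each doubly-bonded ring atom is sp² with one p-orbital electron; the doubly-bonded nitrogens are pyridine-type — their lone pairs lie in the ring plane, leaving one electron in the p orbital), so the π system is cyclic and fully conjugated.
Adding the contributions, 4 × 2 = 8 from the 4 double-bond units.
8 = 4(2); a planar, fully conjugated 4n system is antiaromatic.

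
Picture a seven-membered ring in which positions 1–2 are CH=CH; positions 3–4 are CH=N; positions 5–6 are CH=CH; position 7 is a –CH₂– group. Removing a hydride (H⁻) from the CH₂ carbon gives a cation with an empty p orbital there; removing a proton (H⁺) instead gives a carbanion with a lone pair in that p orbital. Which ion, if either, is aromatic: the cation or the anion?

In both ions every ring atom is sp² and contributes a p orbital, so both rings are fully conjugated.
Cation: 3 × 2 + 0 = 6 π electrons → 4(1)+2, aromatic.
Anion: 3 × 2 + 2 = 8 π electrons → 4(2), antiaromatic.

The cation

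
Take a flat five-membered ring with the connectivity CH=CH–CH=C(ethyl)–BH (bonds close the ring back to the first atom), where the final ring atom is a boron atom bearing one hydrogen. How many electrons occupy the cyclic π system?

Every ring atom contributes a p orbital perpendicular to the ring (every atom in a ring double bond is sp² and brings one electron to the p orbital; the boron has an empty p orbital), so the π system is cyclic and fully conjugated.
π-electron count: 2 × 2 = 4 from the double-bond units + 0 from the BH atom = 4.

4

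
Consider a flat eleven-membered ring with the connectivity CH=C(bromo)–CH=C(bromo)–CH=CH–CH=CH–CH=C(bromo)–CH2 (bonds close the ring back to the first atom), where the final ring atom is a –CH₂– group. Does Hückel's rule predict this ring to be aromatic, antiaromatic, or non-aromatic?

Non-aromatic

At the CH2 position, the tetrahedral CH₂ carbon is sp³ and has no p orbital in the ring π system; the ring's p-orbital overlap is broken there.
A ring that is not fully conjugated cannot be aromatic or antiaromatic regardless of its π-electron count.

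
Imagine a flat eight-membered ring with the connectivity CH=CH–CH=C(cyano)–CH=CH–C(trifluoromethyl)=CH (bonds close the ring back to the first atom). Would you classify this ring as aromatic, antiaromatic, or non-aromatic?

Antiaromatic

The p orbitals form a continuous loop: every atom in a ring double bond is sp² and brings one electron to the p orbital. The ring is fully conjugated.
Tallying contributions gives 4 × 2 = 8 from the 4 double-bond units.
With 8 = 4·2 π electrons, Hückel's rule classifies the planar ring as antiaromatic.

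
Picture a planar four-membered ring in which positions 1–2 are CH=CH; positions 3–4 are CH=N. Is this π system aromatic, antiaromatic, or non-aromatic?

Antiaromatic

The p orbitals form a continuous loop: each doubly-bonded ring atom is sp² with one p-orbital electron; the doubly-bonded nitrogens are pyridine-type — their lone pairs lie in the ring plane, leaving one electron in the p orbital. The ring is fully conjugated.
Counting π electrons: 2 × 2 = 4 from the 2 double-bond units.
4 is a 4n count (n = 1), so the planar conjugated ring is antiaromatic.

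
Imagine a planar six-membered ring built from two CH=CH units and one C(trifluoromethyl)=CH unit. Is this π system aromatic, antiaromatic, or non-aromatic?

Aromatic

All ring atoms are sp² and supply a p orbital to the ring (the double-bond atoms are sp², each contributing one p electron); the conjugation is uninterrupted.
Adding the contributions, 3 × 2 = 6 from the 3 double-bond units.
With 6 π electrons (n = 1), the Hückel 4n+2 condition holds.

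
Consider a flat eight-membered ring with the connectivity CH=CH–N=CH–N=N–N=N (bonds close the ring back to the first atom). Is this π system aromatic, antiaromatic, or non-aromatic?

Every ring atom contributes a p orbital perpendicular to the ring (every atom in a ring double bond is sp² and brings one electron to the p orbital; the doubly-bonded nitrogens are pyridine-type — their lone pairs lie in the ring plane, leaving one electron in the p orbital), so the π system is cyclic and fully conjugated.
Tallying contributions gives 4 × 2 = 8 from the 4 double-bond units.
A 4n π count (8, n = 2) in a planar conjugated ring means antiaromatic.

Antiaromatic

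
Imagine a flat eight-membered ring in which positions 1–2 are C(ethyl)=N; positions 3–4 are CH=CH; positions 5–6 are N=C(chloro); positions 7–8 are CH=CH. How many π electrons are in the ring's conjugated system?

8

The p orbitals form a continuous loop: the double-bond atoms are sp², each contributing one p electron; each =N– nitrogen is pyridine-type (lone pair in the sp² plane, one electron in the p orbital). The ring is fully conjugated.
Adding the contributions, 4 × 2 = 8 from the 4 double-bond units.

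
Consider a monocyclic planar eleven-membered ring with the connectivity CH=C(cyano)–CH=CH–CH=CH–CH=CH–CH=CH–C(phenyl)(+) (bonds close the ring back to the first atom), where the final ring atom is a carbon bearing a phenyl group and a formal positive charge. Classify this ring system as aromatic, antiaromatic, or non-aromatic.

Aromatic

Check conjugation: every atom in a ring double bond is sp² and brings one electron to the p orbital; the carbocation has an empty p orbital — every position has a p orbital, so the cyclic π system is continuous.
Tallying contributions gives 5 × 2 = 10 from the double-bond units + 0 from the C(phenyl)(+) atom = 10.
Since 10 = 4·2 + 2, the ring meets the 4n+2 criterion.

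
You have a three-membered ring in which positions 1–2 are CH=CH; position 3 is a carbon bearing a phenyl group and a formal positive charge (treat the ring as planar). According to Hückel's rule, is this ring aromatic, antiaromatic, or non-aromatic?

Every ring atom contributes a p orbital perpendicular to the ring (each doubly-bonded ring atom is sp² with one p-orbital electron; the carbocation has an empty p orbital), so the π system is cyclic and fully conjugated.
Adding the contributions, 1 × 2 = 2 from the double-bond unit + 0 from the C(phenyl)(+) atom = 2.
Since 2 = 4·0 + 2, the ring meets the 4n+2 criterion.

Aromatic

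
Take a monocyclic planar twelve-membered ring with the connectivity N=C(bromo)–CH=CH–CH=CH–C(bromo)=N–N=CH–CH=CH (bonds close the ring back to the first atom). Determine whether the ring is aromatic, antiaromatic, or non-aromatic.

Check conjugation: every atom in a ring double bond is sp² and brings one electron to the p orbital; each =N– nitrogen is pyridine-type (lone pair in the sp² plane, one electron in the p orbital) — every position has a p orbital, so the cyclic π system is continuous.
Adding the contributions, 6 × 2 = 12 from the 6 double-bond units.
12 = 4(3); a planar, fully conjugated 4n system is antiaromatic.

Antiaromatic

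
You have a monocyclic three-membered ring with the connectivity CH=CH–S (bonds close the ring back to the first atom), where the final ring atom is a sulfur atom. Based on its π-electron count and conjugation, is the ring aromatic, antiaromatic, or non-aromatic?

Antiaromatic

All ring atoms are sp² and supply a p orbital to the ring (the double-bond atoms are sp², each contributing one p electron; the sulfur donates one lone pair from its p orbital); the conjugation is uninterrupted.
Adding the contributions, 1 × 2 = 2 from the double-bond unit + 2 from the S atom = 4.
4 = 4(1); a planar, fully conjugated 4n system is antiaromatic.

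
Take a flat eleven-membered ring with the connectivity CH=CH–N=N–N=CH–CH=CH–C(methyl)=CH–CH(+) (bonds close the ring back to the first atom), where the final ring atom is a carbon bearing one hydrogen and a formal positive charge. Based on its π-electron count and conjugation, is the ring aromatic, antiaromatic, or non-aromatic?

Every ring atom contributes a p orbital perpendicular to the ring (every atom in a ring double bond is sp² and brings one electron to the p orbital; each =N– nitrogen is pyridine-type (lone pair in the sp² plane, one electron in the p orbital); the carbocation has an empty p orbital), so the π system is cyclic and fully conjugated.
Adding the contributions, 5 × 2 = 10 from the double-bond units + 0 from the CH(+) atom = 10.
With 10 π electrons (n = 2), the Hückel 4n+2 condition holds.

Aromatic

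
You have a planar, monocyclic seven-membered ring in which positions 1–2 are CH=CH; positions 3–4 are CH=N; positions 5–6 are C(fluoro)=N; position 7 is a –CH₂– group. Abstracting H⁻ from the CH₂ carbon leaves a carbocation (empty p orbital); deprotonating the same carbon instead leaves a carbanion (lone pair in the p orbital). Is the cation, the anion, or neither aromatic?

Once that carbon is sp², every ring atom has a p orbital and both ions are fully conjugated.
Cation: 3 × 2 + 0 = 6 π electrons → 4(1)+2, aromatic.
Anion: 3 × 2 + 2 = 8 π electrons → 4(2), antiaromatic.

The cation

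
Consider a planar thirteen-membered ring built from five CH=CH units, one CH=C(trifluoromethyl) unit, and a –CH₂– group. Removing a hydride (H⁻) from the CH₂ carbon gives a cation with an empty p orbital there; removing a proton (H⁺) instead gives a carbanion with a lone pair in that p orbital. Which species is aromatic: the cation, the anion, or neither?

The anion

In either ion the ring is fully conjugated: every atom, including the new sp² carbon, supplies a p orbital.
Cation: 6 × 2 + 0 = 12 π electrons → 4(3), antiaromatic.
Anion: 6 × 2 + 2 = 14 π electrons → 4(3)+2, aromatic.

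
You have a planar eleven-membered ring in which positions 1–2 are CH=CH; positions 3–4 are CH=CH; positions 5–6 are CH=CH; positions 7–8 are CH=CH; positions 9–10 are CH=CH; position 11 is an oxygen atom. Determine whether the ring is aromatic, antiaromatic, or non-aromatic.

Antiaromatic

The p orbitals form a continuous loop: each doubly-bonded ring atom is sp² with one p-orbital electron; the oxygen donates one lone pair from its p orbital. The ring is fully conjugated.
Counting π electrons: 5 × 2 = 10 from the double-bond units + 2 from the O atom = 12.
A 4n π count (12, n = 3) in a planar conjugated ring means antiaromatic.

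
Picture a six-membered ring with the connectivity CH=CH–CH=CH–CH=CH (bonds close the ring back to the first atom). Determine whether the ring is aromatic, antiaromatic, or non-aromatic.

All ring atoms are sp² and supply a p orbital to the ring (the double-bond atoms are sp², each contributing one p electron); the conjugation is uninterrupted.
π-electron count: 3 × 2 = 6 from the 3 double-bond units.
Since 6 = 4·1 + 2, the ring meets the 4n+2 criterion.
This is benzene.

Aromatic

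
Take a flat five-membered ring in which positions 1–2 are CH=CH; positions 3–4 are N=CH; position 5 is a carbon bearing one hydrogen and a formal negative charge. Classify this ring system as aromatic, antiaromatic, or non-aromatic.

Every ring atom contributes a p orbital perpendicular to the ring (every atom in a ring double bond is sp² and brings one electron to the p orbital; each =N– nitrogen is pyridine-type (lone pair in the sp² plane, one electron in the p orbital); the carbanion's lone pair occupies the p orbital), so the π system is cyclic and fully conjugated.
π-electron count: 2 × 2 = 4 from the double-bond units + 2 from the CH(-) atom = 6.
With 6 π electrons (n = 1), the Hückel 4n+2 condition holds.

Aromatic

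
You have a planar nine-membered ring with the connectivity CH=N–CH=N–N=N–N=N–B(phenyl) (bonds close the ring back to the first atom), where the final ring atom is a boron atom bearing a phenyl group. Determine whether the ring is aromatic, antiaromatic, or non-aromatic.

Check conjugation: the double-bond atoms are sp², each contributing one p electron; each sp² =N– keeps its lone pair in-plane and puts one electron into the π system; the boron has an empty p orbital — every position has a p orbital, so the cyclic π system is continuous.
Adding the contributions, 4 × 2 = 8 from the double-bond units + 0 from the B(phenyl) atom = 8.
8 is a 4n count (n = 2), so the planar conjugated ring is antiaromatic.

Antiaromatic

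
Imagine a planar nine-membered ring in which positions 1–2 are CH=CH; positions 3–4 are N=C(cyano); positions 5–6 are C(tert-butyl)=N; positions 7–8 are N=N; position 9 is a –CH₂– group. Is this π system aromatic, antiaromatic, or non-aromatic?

At the CH2 position, the tetrahedral CH₂ carbon is sp³ and has no p orbital in the ring π system; the ring's p-orbital overlap is broken there.
Without a continuous loop of overlapping p orbitals the Hückel electron count never comes into play.

Non-aromatic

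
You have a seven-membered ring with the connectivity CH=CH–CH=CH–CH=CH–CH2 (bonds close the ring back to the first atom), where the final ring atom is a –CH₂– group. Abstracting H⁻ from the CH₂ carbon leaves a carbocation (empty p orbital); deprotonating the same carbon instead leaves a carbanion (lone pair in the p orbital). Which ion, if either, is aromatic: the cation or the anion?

The cation

Both ions have a continuous loop of p orbitals — each ring atom is sp².
Cation: 3 × 2 + 0 = 6 π electrons → 4(1)+2, aromatic.
Anion: 3 × 2 + 2 = 8 π electrons → 4(2), antiaromatic.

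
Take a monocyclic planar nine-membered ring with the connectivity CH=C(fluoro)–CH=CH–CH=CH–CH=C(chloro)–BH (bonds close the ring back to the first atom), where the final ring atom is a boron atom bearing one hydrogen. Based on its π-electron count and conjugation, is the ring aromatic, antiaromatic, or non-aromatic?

Antiaromatic

Every ring atom contributes a p orbital perpendicular to the ring (every atom in a ring double bond is sp² and brings one electron to the p orbital; the boron has an empty p orbital), so the π system is cyclic and fully conjugated.
π-electron count: 4 × 2 = 8 from the double-bond units + 0 from the BH atom = 8.
A 4n π count (8, n = 2) in a planar conjugated ring means antiaromatic.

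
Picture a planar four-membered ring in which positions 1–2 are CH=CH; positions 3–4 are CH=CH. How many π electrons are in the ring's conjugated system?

4

Every ring atom contributes a p orbital perpendicular to the ring (the double-bond atoms are sp², each contributing one p electron), so the π system is cyclic and fully conjugated.
Adding the contributions, 2 × 2 = 4 from the 2 double-bond units.
(The species described is cyclobutadiene.)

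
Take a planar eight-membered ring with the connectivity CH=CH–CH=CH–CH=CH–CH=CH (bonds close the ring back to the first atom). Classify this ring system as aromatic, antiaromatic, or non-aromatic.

All ring atoms are sp² and supply a p orbital to the ring (each doubly-bonded ring atom is sp² with one p-orbital electron); the conjugation is uninterrupted.
Adding the contributions, 4 × 2 = 8 from the 4 double-bond units.
8 is a 4n count (n = 2), so the planar conjugated ring is antiaromatic.
(This ring is cyclooctatetraene.)

Antiaromatic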